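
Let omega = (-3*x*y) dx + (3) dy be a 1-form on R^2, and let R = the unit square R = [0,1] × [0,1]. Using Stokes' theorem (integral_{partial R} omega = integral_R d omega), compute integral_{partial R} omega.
integral_(partial R) omega = 3/2

Stokes: integral_partial_R omega = integral_R d omega with d omega = (∂Q/∂x - ∂P/∂y) dx ∧ dy.
  ∂Q/∂x = 0
  ∂P/∂y = -3*x
  integrand = ∂Q/∂x - ∂P/∂y = 3*x.
Integrating over R: integral_0^1 integral_0^1 (3*x) dx dy = 3/2.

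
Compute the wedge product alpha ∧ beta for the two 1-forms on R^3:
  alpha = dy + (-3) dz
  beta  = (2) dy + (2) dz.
alpha ∧ beta = (8) dy ∧ dz

Distribute the wedge, using dx_i ∧ dx_j = -dx_j ∧ dx_i and dx_i ∧ dx_i = 0. For each pair (i, j) with i < j, the coefficient of dx_i ∧ dx_j in alpha ∧ beta is (alpha_i * beta_j - alpha_j * beta_i). Collecting: alpha ∧ beta = (8) dy ∧ dz.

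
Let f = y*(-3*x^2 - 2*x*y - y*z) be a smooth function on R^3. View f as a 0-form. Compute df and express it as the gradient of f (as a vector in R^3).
df = (2*y*(-3*x - y)) dx + (-3*x^2 - 4*x*y - 2*y*z) dy + (-y^2) dz; grad f = (2*y*(-3*x - y), -3*x^2 - 4*x*y - 2*y*z, -y^2)

For a 0-form f, d f = (∂f/∂x) dx + (∂f/∂y) dy + (∂f/∂z) dz. The components of the vector representation are exactly the entries of grad f in Cartesian coordinates:
  ∂f/∂x = 2*y*(-3*x - y)
  ∂f/∂y = -3*x^2 - 4*x*y - 2*y*z
  ∂f/∂z = -y^2.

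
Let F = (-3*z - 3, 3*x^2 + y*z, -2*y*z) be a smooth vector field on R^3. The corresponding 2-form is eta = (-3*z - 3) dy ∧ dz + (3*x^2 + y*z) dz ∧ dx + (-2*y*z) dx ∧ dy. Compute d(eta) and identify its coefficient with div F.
d(eta) = (-2*y + z) dx ∧ dy ∧ dz; div F = -2*y + z

For a 2-form in R^3 of the form above, applying d gives a 3-form with coefficient ∂P/∂x + ∂Q/∂y + ∂R/∂z:
  ∂P/∂x = 0
  ∂Q/∂y = z
  ∂R/∂z = -2*y
Sum = -2*y + z, which is exactly div F.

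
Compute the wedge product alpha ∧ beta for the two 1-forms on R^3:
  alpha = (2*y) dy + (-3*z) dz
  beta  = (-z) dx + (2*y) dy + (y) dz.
alpha ∧ beta = (2*y*z) dx ∧ dy + (2*y*(y + 3*z)) dy ∧ dz + (-3*z^2) dx ∧ dz

Distribute the wedge, using dx_i ∧ dx_j = -dx_j ∧ dx_i and dx_i ∧ dx_i = 0. For each pair (i, j) with i < j, the coefficient of dx_i ∧ dx_j in alpha ∧ beta is (alpha_i * beta_j - alpha_j * beta_i). Collecting: alpha ∧ beta = (2*y*z) dx ∧ dy + (2*y*(y + 3*z)) dy ∧ dz + (-3*z^2) dx ∧ dz.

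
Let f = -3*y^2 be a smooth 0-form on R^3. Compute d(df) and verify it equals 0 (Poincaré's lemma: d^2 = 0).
d(df) = 0

Step 1: df = sum_i (∂f/∂x_i) dx_i = (0) dx + (-6*y) dy + (0) dz.
Step 2: Apply d again. Using the 1-form formula, the coefficient of dx ∧ dy in d(df) is ∂^2 f/∂x ∂y - ∂^2 f/∂y ∂x = (0) - (0) = 0 (equality of mixed partials for smooth f).
Similarly for dx ∧ dz and dy ∧ dz — all coefficients vanish. So d(df) = 0.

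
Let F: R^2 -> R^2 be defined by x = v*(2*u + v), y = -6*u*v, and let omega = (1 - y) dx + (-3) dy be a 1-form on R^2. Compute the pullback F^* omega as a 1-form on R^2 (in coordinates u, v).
F^* omega = (4*v*(3*u*v + 5)) du + (12*u^2*v + 12*u*v^2 + 20*u + 2*v) dv

Using F^*(f dg) = (f ∘ F) d(g ∘ F), substitute each coordinate x_i by F_i(u, v) in f_i, and replace dx_i by d F_i = (∂F_i/∂u) du + (∂F_i/∂v) dv.
  For the x component: f_1(F) = 6*u*v + 1; d F_1 = (2*v) du + (2*u + 2*v) dv
  For the y component: f_2(F) = -3; d F_2 = (-6*v) du + (-6*u) dv
Combining and collecting du, dv coefficients:
  coeff of du: 4*v*(3*u*v + 5)
  coeff of dv: 12*u^2*v + 12*u*v^2 + 20*u + 2*v
F^* omega = (4*v*(3*u*v + 5)) du + (12*u^2*v + 12*u*v^2 + 20*u + 2*v) dv.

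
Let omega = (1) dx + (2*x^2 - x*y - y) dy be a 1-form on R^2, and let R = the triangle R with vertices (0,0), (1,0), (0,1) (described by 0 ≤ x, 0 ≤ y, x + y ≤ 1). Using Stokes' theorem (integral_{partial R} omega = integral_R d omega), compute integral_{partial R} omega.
integral_(partial R) omega = 1/2

Stokes: integral_partial_R omega = integral_R d omega with d omega = (∂Q/∂x - ∂P/∂y) dx ∧ dy.
  ∂Q/∂x = 4*x - y
  ∂P/∂y = 0
  integrand = ∂Q/∂x - ∂P/∂y = 4*x - y.
Integrating over R: integral_0^1 integral_0^{1-x} (4*x - y) dy dx = 1/2.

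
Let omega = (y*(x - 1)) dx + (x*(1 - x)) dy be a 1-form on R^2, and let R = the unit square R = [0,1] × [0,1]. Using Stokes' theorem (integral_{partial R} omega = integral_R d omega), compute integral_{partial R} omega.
integral_(partial R) omega = 1/2

Stokes: integral_partial_R omega = integral_R d omega with d omega = (∂Q/∂x - ∂P/∂y) dx ∧ dy.
  ∂Q/∂x = 1 - 2*x
  ∂P/∂y = x - 1
  integrand = ∂Q/∂x - ∂P/∂y = 2 - 3*x.
Integrating over R: integral_0^1 integral_0^1 (2 - 3*x) dx dy = 1/2.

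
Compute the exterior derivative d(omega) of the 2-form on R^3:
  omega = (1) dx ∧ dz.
d(omega) = 0

For a 2-form omega = sum_{i<j} g_{ij} dx_i ∧ dx_j, the exterior derivative is
  d(omega) = sum_{i<j} d(g_{ij}) ∧ dx_i ∧ dx_j = sum_{i<j, k} (∂g_{ij}/∂x_k) dx_k ∧ dx_i ∧ dx_j.
Expand each term, using dx_k ∧ dx_i ∧ dx_j = sgn(permutation) dx_{(a)} ∧ dx_{(b)} ∧ dx_{(c)} with (a < b < c) sorted:

Collecting like 3-forms: d(omega) = 0.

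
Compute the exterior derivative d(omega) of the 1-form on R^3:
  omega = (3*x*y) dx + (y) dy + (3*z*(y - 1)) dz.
d(omega) = (-3*x) dx ∧ dy + (3*z) dy ∧ dz

For a 1-form omega = sum_i f_i dx_i, the exterior derivative is
  d(omega) = sum_{i < j} (∂f_j/∂x_i - ∂f_i/∂x_j) dx_i ∧ dx_j.
  coefficient of dx ∧ dy: ∂f_2/∂x - ∂f_1/∂y = ∂(y)/∂x - ∂(3*x*y)/∂y = -3*x
  coefficient of dy ∧ dz: ∂f_3/∂y - ∂f_2/∂z = ∂(3*z*(y - 1))/∂y - ∂(y)/∂z = 3*z
Assembling: d(omega) = (-3*x) dx ∧ dy + (3*z) dy ∧ dz.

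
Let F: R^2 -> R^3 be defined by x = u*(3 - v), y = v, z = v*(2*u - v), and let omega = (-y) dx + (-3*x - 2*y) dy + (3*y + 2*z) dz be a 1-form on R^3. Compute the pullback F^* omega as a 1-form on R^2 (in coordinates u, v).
F^* omega = (v*(8*u*v - 4*v^2 + 7*v - 3)) du + (8*u^2*v - 12*u*v^2 + 10*u*v - 9*u + 4*v^3 - 6*v^2 - 2*v) dv

Using F^*(f dg) = (f ∘ F) d(g ∘ F), substitute each coordinate x_i by F_i(u, v) in f_i, and replace dx_i by d F_i = (∂F_i/∂u) du + (∂F_i/∂v) dv.
  For the x component: f_1(F) = -v; d F_1 = (3 - v) du + (-u) dv
  For the y component: f_2(F) = 3*u*v - 9*u - 2*v; d F_2 = (0) du + (1) dv
  For the z component: f_3(F) = v*(4*u - 2*v + 3); d F_3 = (2*v) du + (2*u - 2*v) dv
Combining and collecting du, dv coefficients:
  coeff of du: v*(8*u*v - 4*v^2 + 7*v - 3)
  coeff of dv: 8*u^2*v - 12*u*v^2 + 10*u*v - 9*u + 4*v^3 - 6*v^2 - 2*v
F^* omega = (v*(8*u*v - 4*v^2 + 7*v - 3)) du + (8*u^2*v - 12*u*v^2 + 10*u*v - 9*u + 4*v^3 - 6*v^2 - 2*v) dv.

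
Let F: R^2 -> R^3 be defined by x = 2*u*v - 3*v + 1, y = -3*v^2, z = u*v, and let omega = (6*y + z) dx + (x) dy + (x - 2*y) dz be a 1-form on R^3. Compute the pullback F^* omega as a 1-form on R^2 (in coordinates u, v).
F^* omega = (v*(4*u*v - 30*v^2 - 3*v + 1)) du + (4*u^2*v - 42*u*v^2 - 6*u*v + u + 72*v^2 - 6*v) dv

Using F^*(f dg) = (f ∘ F) d(g ∘ F), substitute each coordinate x_i by F_i(u, v) in f_i, and replace dx_i by d F_i = (∂F_i/∂u) du + (∂F_i/∂v) dv.
  For the x component: f_1(F) = v*(u - 18*v); d F_1 = (2*v) du + (2*u - 3) dv
  For the y component: f_2(F) = 2*u*v - 3*v + 1; d F_2 = (0) du + (-6*v) dv
  For the z component: f_3(F) = 2*u*v + 6*v^2 - 3*v + 1; d F_3 = (v) du + (u) dv
Combining and collecting du, dv coefficients:
  coeff of du: v*(4*u*v - 30*v^2 - 3*v + 1)
  coeff of dv: 4*u^2*v - 42*u*v^2 - 6*u*v + u + 72*v^2 - 6*v
F^* omega = (v*(4*u*v - 30*v^2 - 3*v + 1)) du + (4*u^2*v - 42*u*v^2 - 6*u*v + u + 72*v^2 - 6*v) dv.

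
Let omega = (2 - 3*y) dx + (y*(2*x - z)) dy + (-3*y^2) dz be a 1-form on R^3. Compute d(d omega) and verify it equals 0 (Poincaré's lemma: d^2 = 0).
d(d omega) = 0

Step 1: d omega = sum_{i<j} (∂f_j/∂x_i - ∂f_i/∂x_j) dx_i ∧ dx_j:
  coeff of dx ∧ dy: 2*y + 3
  coeff of dx ∧ dz: 0
  coeff of dy ∧ dz: -5*y
Step 2: Apply d again to each 2-form coefficient. The only possible 3-form in R^3 is dx ∧ dy ∧ dz, with coefficient
  ∂(coeff of dy∧dz)/∂x - ∂(coeff of dx∧dz)/∂y + ∂(coeff of dx∧dy)/∂z
  = ∂/∂x (-5*y) - ∂/∂y (0) + ∂/∂z (2*y + 3).
Each of these terms simplifies to sums of mixed partials that cancel in pairs. The result is 0 (by equality of mixed partials for smooth functions — Schwarz / Clairaut).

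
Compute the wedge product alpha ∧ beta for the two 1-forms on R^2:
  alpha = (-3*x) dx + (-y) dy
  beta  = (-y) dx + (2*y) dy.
alpha ∧ beta = (-y*(6*x + y)) dx ∧ dy

Distribute the wedge, using dx_i ∧ dx_j = -dx_j ∧ dx_i and dx_i ∧ dx_i = 0. For each pair (i, j) with i < j, the coefficient of dx_i ∧ dx_j in alpha ∧ beta is (alpha_i * beta_j - alpha_j * beta_i). Collecting: alpha ∧ beta = (-y*(6*x + y)) dx ∧ dy.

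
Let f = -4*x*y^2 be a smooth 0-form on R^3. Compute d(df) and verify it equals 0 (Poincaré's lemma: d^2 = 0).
d(df) = 0

Step 1: df = sum_i (∂f/∂x_i) dx_i = (-4*y^2) dx + (-8*x*y) dy + (0) dz.
Step 2: Apply d again. Using the 1-form formula, the coefficient of dx ∧ dy in d(df) is ∂^2 f/∂x ∂y - ∂^2 f/∂y ∂x = (-8*y) - (-8*y) = 0 (equality of mixed partials for smooth f).
Similarly for dx ∧ dz and dy ∧ dz — all coefficients vanish. So d(df) = 0.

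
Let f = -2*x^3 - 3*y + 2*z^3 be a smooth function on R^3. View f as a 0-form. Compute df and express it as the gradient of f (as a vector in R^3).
df = (-6*x^2) dx + (-3) dy + (6*z^2) dz; grad f = (-6*x^2, -3, 6*z^2)

For a 0-form f, d f = (∂f/∂x) dx + (∂f/∂y) dy + (∂f/∂z) dz. The components of the vector representation are exactly the entries of grad f in Cartesian coordinates:
  ∂f/∂x = -6*x^2
  ∂f/∂y = -3
  ∂f/∂z = 6*z^2.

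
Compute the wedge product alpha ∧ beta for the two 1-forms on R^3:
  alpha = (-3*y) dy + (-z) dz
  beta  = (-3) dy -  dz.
alpha ∧ beta = (3*y - 3*z) dy ∧ dz

Distribute the wedge, using dx_i ∧ dx_j = -dx_j ∧ dx_i and dx_i ∧ dx_i = 0. For each pair (i, j) with i < j, the coefficient of dx_i ∧ dx_j in alpha ∧ beta is (alpha_i * beta_j - alpha_j * beta_i). Collecting: alpha ∧ beta = (3*y - 3*z) dy ∧ dz.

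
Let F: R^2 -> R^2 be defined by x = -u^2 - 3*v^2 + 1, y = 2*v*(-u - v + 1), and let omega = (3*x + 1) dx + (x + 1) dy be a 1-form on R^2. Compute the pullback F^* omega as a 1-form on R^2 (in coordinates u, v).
F^* omega = (6*u^3 + 2*u^2*v + 18*u*v^2 - 8*u + 6*v^3 - 4*v) du + (2*u^3 + 22*u^2*v - 2*u^2 + 6*u*v^2 - 4*u + 66*v^3 - 6*v^2 - 32*v + 4) dv

Using F^*(f dg) = (f ∘ F) d(g ∘ F), substitute each coordinate x_i by F_i(u, v) in f_i, and replace dx_i by d F_i = (∂F_i/∂u) du + (∂F_i/∂v) dv.
  For the x component: f_1(F) = -3*u^2 - 9*v^2 + 4; d F_1 = (-2*u) du + (-6*v) dv
  For the y component: f_2(F) = -u^2 - 3*v^2 + 2; d F_2 = (-2*v) du + (-2*u - 4*v + 2) dv
Combining and collecting du, dv coefficients:
  coeff of du: 6*u^3 + 2*u^2*v + 18*u*v^2 - 8*u + 6*v^3 - 4*v
  coeff of dv: 2*u^3 + 22*u^2*v - 2*u^2 + 6*u*v^2 - 4*u + 66*v^3 - 6*v^2 - 32*v + 4
F^* omega = (6*u^3 + 2*u^2*v + 18*u*v^2 - 8*u + 6*v^3 - 4*v) du + (2*u^3 + 22*u^2*v - 2*u^2 + 6*u*v^2 - 4*u + 66*v^3 - 6*v^2 - 32*v + 4) dv.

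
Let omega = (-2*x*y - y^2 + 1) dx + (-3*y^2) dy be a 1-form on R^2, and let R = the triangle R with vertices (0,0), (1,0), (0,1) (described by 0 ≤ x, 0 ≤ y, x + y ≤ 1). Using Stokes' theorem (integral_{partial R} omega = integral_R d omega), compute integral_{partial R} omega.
integral_(partial R) omega = 2/3

Stokes: integral_partial_R omega = integral_R d omega with d omega = (∂Q/∂x - ∂P/∂y) dx ∧ dy.
  ∂Q/∂x = 0
  ∂P/∂y = -2*x - 2*y
  integrand = ∂Q/∂x - ∂P/∂y = 2*x + 2*y.
Integrating over R: integral_0^1 integral_0^{1-x} (2*x + 2*y) dy dx = 2/3.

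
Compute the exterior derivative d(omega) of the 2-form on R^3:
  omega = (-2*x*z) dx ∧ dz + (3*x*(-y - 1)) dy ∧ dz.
d(omega) = (-3*y - 3) dx ∧ dy ∧ dz

For a 2-form omega = sum_{i<j} g_{ij} dx_i ∧ dx_j, the exterior derivative is
  d(omega) = sum_{i<j} d(g_{ij}) ∧ dx_i ∧ dx_j = sum_{i<j, k} (∂g_{ij}/∂x_k) dx_k ∧ dx_i ∧ dx_j.
Expand each term, using dx_k ∧ dx_i ∧ dx_j = sgn(permutation) dx_{(a)} ∧ dx_{(b)} ∧ dx_{(c)} with (a < b < c) sorted:
  d(3*x*(-y - 1)) includes (∂/∂x)(3*x*(-y - 1)) dx = (-3*y - 3) dx, which multiplied by dy ∧ dz gives (-3*y - 3) dx ∧ dy ∧ dz
Collecting like 3-forms: d(omega) = (-3*y - 3) dx ∧ dy ∧ dz.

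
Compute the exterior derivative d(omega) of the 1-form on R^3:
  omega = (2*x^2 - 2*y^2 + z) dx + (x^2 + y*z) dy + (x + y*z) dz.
d(omega) = (2*x + 4*y) dx ∧ dy + (-y + z) dy ∧ dz

For a 1-form omega = sum_i f_i dx_i, the exterior derivative is
  d(omega) = sum_{i < j} (∂f_j/∂x_i - ∂f_i/∂x_j) dx_i ∧ dx_j.
  coefficient of dx ∧ dy: ∂f_2/∂x - ∂f_1/∂y = ∂(x^2 + y*z)/∂x - ∂(2*x^2 - 2*y^2 + z)/∂y = 2*x + 4*y
  coefficient of dy ∧ dz: ∂f_3/∂y - ∂f_2/∂z = ∂(x + y*z)/∂y - ∂(x^2 + y*z)/∂z = -y + z
Assembling: d(omega) = (2*x + 4*y) dx ∧ dy + (-y + z) dy ∧ dz.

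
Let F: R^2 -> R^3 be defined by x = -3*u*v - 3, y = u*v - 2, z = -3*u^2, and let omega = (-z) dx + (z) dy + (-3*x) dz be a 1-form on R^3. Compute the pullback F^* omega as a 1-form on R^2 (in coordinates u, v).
F^* omega = (6*u*(-11*u*v - 9)) du + (-12*u^3) dv

Using F^*(f dg) = (f ∘ F) d(g ∘ F), substitute each coordinate x_i by F_i(u, v) in f_i, and replace dx_i by d F_i = (∂F_i/∂u) du + (∂F_i/∂v) dv.
  For the x component: f_1(F) = 3*u^2; d F_1 = (-3*v) du + (-3*u) dv
  For the y component: f_2(F) = -3*u^2; d F_2 = (v) du + (u) dv
  For the z component: f_3(F) = 9*u*v + 9; d F_3 = (-6*u) du + (0) dv
Combining and collecting du, dv coefficients:
  coeff of du: 6*u*(-11*u*v - 9)
  coeff of dv: -12*u^3
F^* omega = (6*u*(-11*u*v - 9)) du + (-12*u^3) dv.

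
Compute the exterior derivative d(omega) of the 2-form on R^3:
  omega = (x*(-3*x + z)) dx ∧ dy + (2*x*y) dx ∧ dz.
d(omega) = (-x) dx ∧ dy ∧ dz

For a 2-form omega = sum_{i<j} g_{ij} dx_i ∧ dx_j, the exterior derivative is
  d(omega) = sum_{i<j} d(g_{ij}) ∧ dx_i ∧ dx_j = sum_{i<j, k} (∂g_{ij}/∂x_k) dx_k ∧ dx_i ∧ dx_j.
Expand each term, using dx_k ∧ dx_i ∧ dx_j = sgn(permutation) dx_{(a)} ∧ dx_{(b)} ∧ dx_{(c)} with (a < b < c) sorted:
  d(x*(-3*x + z)) includes (∂/∂z)(x*(-3*x + z)) dz = (x) dz, which multiplied by dx ∧ dy gives (x) dx ∧ dy ∧ dz
  d(2*x*y) includes (∂/∂y)(2*x*y) dy = (2*x) dy, which multiplied by dx ∧ dz gives (-2*x) dx ∧ dy ∧ dz
Collecting like 3-forms: d(omega) = (-x) dx ∧ dy ∧ dz.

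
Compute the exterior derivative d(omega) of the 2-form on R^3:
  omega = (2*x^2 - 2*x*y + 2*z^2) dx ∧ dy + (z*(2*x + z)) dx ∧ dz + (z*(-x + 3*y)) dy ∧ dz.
d(omega) = (3*z) dx ∧ dy ∧ dz

For a 2-form omega = sum_{i<j} g_{ij} dx_i ∧ dx_j, the exterior derivative is
  d(omega) = sum_{i<j} d(g_{ij}) ∧ dx_i ∧ dx_j = sum_{i<j, k} (∂g_{ij}/∂x_k) dx_k ∧ dx_i ∧ dx_j.
Expand each term, using dx_k ∧ dx_i ∧ dx_j = sgn(permutation) dx_{(a)} ∧ dx_{(b)} ∧ dx_{(c)} with (a < b < c) sorted:
  d(2*x^2 - 2*x*y + 2*z^2) includes (∂/∂z)(2*x^2 - 2*x*y + 2*z^2) dz = (4*z) dz, which multiplied by dx ∧ dy gives (4*z) dx ∧ dy ∧ dz
  d(z*(-x + 3*y)) includes (∂/∂x)(z*(-x + 3*y)) dx = (-z) dx, which multiplied by dy ∧ dz gives (-z) dx ∧ dy ∧ dz
Collecting like 3-forms: d(omega) = (3*z) dx ∧ dy ∧ dz.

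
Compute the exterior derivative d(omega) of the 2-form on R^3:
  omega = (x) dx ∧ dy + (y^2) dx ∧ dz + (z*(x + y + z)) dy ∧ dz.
d(omega) = (-2*y + z) dx ∧ dy ∧ dz

For a 2-form omega = sum_{i<j} g_{ij} dx_i ∧ dx_j, the exterior derivative is
  d(omega) = sum_{i<j} d(g_{ij}) ∧ dx_i ∧ dx_j = sum_{i<j, k} (∂g_{ij}/∂x_k) dx_k ∧ dx_i ∧ dx_j.
Expand each term, using dx_k ∧ dx_i ∧ dx_j = sgn(permutation) dx_{(a)} ∧ dx_{(b)} ∧ dx_{(c)} with (a < b < c) sorted:
  d(y^2) includes (∂/∂y)(y^2) dy = (2*y) dy, which multiplied by dx ∧ dz gives (-2*y) dx ∧ dy ∧ dz
  d(z*(x + y + z)) includes (∂/∂x)(z*(x + y + z)) dx = (z) dx, which multiplied by dy ∧ dz gives (z) dx ∧ dy ∧ dz
Collecting like 3-forms: d(omega) = (-2*y + z) dx ∧ dy ∧ dz.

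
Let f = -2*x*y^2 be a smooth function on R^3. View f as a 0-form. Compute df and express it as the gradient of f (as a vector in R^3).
df = (-2*y^2) dx + (-4*x*y) dy + (0) dz; grad f = (-2*y^2, -4*x*y, 0)

For a 0-form f, d f = (∂f/∂x) dx + (∂f/∂y) dy + (∂f/∂z) dz. The components of the vector representation are exactly the entries of grad f in Cartesian coordinates:
  ∂f/∂x = -2*y^2
  ∂f/∂y = -4*x*y
  ∂f/∂z = 0.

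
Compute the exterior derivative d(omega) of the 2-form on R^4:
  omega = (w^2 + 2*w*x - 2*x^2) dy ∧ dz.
d(omega) = (2*w - 4*x) dx ∧ dy ∧ dz + (2*w + 2*x) dy ∧ dz ∧ dw

For a 2-form omega = sum_{i<j} g_{ij} dx_i ∧ dx_j, the exterior derivative is
  d(omega) = sum_{i<j} d(g_{ij}) ∧ dx_i ∧ dx_j = sum_{i<j, k} (∂g_{ij}/∂x_k) dx_k ∧ dx_i ∧ dx_j.
Expand each term, using dx_k ∧ dx_i ∧ dx_j = sgn(permutation) dx_{(a)} ∧ dx_{(b)} ∧ dx_{(c)} with (a < b < c) sorted:
  d(w^2 + 2*w*x - 2*x^2) includes (∂/∂x)(w^2 + 2*w*x - 2*x^2) dx = (2*w - 4*x) dx, which multiplied by dy ∧ dz gives (2*w - 4*x) dx ∧ dy ∧ dz
  d(w^2 + 2*w*x - 2*x^2) includes (∂/∂w)(w^2 + 2*w*x - 2*x^2) dw = (2*w + 2*x) dw, which multiplied by dy ∧ dz gives (2*w + 2*x) dy ∧ dz ∧ dw
Collecting like 3-forms: d(omega) = (2*w - 4*x) dx ∧ dy ∧ dz + (2*w + 2*x) dy ∧ dz ∧ dw.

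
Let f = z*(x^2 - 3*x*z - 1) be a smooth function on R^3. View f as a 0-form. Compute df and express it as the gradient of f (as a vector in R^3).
df = (z*(2*x - 3*z)) dx + (0) dy + (x^2 - 6*x*z - 1) dz; grad f = (z*(2*x - 3*z), 0, x^2 - 6*x*z - 1)

For a 0-form f, d f = (∂f/∂x) dx + (∂f/∂y) dy + (∂f/∂z) dz. The components of the vector representation are exactly the entries of grad f in Cartesian coordinates:
  ∂f/∂x = z*(2*x - 3*z)
  ∂f/∂y = 0
  ∂f/∂z = x^2 - 6*x*z - 1.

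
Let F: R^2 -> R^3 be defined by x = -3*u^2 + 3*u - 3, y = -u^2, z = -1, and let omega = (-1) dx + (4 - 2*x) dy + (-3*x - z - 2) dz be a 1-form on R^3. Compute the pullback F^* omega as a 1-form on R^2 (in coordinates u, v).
F^* omega = (-12*u^3 + 12*u^2 - 14*u - 3) du

Using F^*(f dg) = (f ∘ F) d(g ∘ F), substitute each coordinate x_i by F_i(u, v) in f_i, and replace dx_i by d F_i = (∂F_i/∂u) du + (∂F_i/∂v) dv.
  For the x component: f_1(F) = -1; d F_1 = (3 - 6*u) du + (0) dv
  For the y component: f_2(F) = 6*u^2 - 6*u + 10; d F_2 = (-2*u) du + (0) dv
  For the z component: f_3(F) = 9*u^2 - 9*u + 8; d F_3 = (0) du + (0) dv
Combining and collecting du, dv coefficients:
  coeff of du: -12*u^3 + 12*u^2 - 14*u - 3
  coeff of dv: 0
F^* omega = (-12*u^3 + 12*u^2 - 14*u - 3) du.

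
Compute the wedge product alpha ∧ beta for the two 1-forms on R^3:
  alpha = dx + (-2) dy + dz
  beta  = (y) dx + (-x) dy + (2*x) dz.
alpha ∧ beta = (-x + 2*y) dx ∧ dy + (2*x - y) dx ∧ dz + (-3*x) dy ∧ dz

Distribute the wedge, using dx_i ∧ dx_j = -dx_j ∧ dx_i and dx_i ∧ dx_i = 0. For each pair (i, j) with i < j, the coefficient of dx_i ∧ dx_j in alpha ∧ beta is (alpha_i * beta_j - alpha_j * beta_i). Collecting: alpha ∧ beta = (-x + 2*y) dx ∧ dy + (2*x - y) dx ∧ dz + (-3*x) dy ∧ dz.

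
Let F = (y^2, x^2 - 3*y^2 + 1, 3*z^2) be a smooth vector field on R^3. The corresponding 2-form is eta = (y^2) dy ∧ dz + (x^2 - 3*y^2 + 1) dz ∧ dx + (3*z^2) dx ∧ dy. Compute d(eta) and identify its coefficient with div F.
d(eta) = (-6*y + 6*z) dx ∧ dy ∧ dz; div F = -6*y + 6*z

For a 2-form in R^3 of the form above, applying d gives a 3-form with coefficient ∂P/∂x + ∂Q/∂y + ∂R/∂z:
  ∂P/∂x = 0
  ∂Q/∂y = -6*y
  ∂R/∂z = 6*z
Sum = -6*y + 6*z, which is exactly div F.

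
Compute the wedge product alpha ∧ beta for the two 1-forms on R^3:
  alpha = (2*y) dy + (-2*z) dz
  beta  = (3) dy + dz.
alpha ∧ beta = (2*y + 6*z) dy ∧ dz

Distribute the wedge, using dx_i ∧ dx_j = -dx_j ∧ dx_i and dx_i ∧ dx_i = 0. For each pair (i, j) with i < j, the coefficient of dx_i ∧ dx_j in alpha ∧ beta is (alpha_i * beta_j - alpha_j * beta_i). Collecting: alpha ∧ beta = (2*y + 6*z) dy ∧ dz.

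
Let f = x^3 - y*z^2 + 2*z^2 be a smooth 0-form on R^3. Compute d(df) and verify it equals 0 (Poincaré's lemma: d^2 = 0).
d(df) = 0

Step 1: df = sum_i (∂f/∂x_i) dx_i = (3*x^2) dx + (-z^2) dy + (2*z*(2 - y)) dz.
Step 2: Apply d again. Using the 1-form formula, the coefficient of dx ∧ dy in d(df) is ∂^2 f/∂x ∂y - ∂^2 f/∂y ∂x = (0) - (0) = 0 (equality of mixed partials for smooth f).
Similarly for dx ∧ dz and dy ∧ dz — all coefficients vanish. So d(df) = 0.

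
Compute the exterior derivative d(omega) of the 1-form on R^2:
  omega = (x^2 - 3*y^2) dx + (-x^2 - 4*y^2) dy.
d(omega) = (-2*x + 6*y) dx ∧ dy

For a 1-form omega = sum_i f_i dx_i, the exterior derivative is
  d(omega) = sum_{i < j} (∂f_j/∂x_i - ∂f_i/∂x_j) dx_i ∧ dx_j.
  coefficient of dx ∧ dy: ∂f_2/∂x - ∂f_1/∂y = ∂(-x^2 - 4*y^2)/∂x - ∂(x^2 - 3*y^2)/∂y = -2*x + 6*y
Assembling: d(omega) = (-2*x + 6*y) dx ∧ dy.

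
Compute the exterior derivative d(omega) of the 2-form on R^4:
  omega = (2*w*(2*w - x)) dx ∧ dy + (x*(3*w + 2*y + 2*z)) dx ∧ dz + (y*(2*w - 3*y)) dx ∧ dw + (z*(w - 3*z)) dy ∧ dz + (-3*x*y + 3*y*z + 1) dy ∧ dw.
d(omega) = (6*w - 2*x + 3*y) dx ∧ dy ∧ dw + (-2*x) dx ∧ dy ∧ dz + (3*x) dx ∧ dz ∧ dw + (-3*y + z) dy ∧ dz ∧ dw

For a 2-form omega = sum_{i<j} g_{ij} dx_i ∧ dx_j, the exterior derivative is
  d(omega) = sum_{i<j} d(g_{ij}) ∧ dx_i ∧ dx_j = sum_{i<j, k} (∂g_{ij}/∂x_k) dx_k ∧ dx_i ∧ dx_j.
Expand each term, using dx_k ∧ dx_i ∧ dx_j = sgn(permutation) dx_{(a)} ∧ dx_{(b)} ∧ dx_{(c)} with (a < b < c) sorted:
  d(2*w*(2*w - x)) includes (∂/∂w)(2*w*(2*w - x)) dw = (8*w - 2*x) dw, which multiplied by dx ∧ dy gives (8*w - 2*x) dx ∧ dy ∧ dw
  d(x*(3*w + 2*y + 2*z)) includes (∂/∂y)(x*(3*w + 2*y + 2*z)) dy = (2*x) dy, which multiplied by dx ∧ dz gives (-2*x) dx ∧ dy ∧ dz
  d(x*(3*w + 2*y + 2*z)) includes (∂/∂w)(x*(3*w + 2*y + 2*z)) dw = (3*x) dw, which multiplied by dx ∧ dz gives (3*x) dx ∧ dz ∧ dw
  d(y*(2*w - 3*y)) includes (∂/∂y)(y*(2*w - 3*y)) dy = (2*w - 6*y) dy, which multiplied by dx ∧ dw gives (-2*w + 6*y) dx ∧ dy ∧ dw
  d(z*(w - 3*z)) includes (∂/∂w)(z*(w - 3*z)) dw = (z) dw, which multiplied by dy ∧ dz gives (z) dy ∧ dz ∧ dw
  d(-3*x*y + 3*y*z + 1) includes (∂/∂x)(-3*x*y + 3*y*z + 1) dx = (-3*y) dx, which multiplied by dy ∧ dw gives (-3*y) dx ∧ dy ∧ dw
  d(-3*x*y + 3*y*z + 1) includes (∂/∂z)(-3*x*y + 3*y*z + 1) dz = (3*y) dz, which multiplied by dy ∧ dw gives (-3*y) dy ∧ dz ∧ dw
Collecting like 3-forms: d(omega) = (6*w - 2*x + 3*y) dx ∧ dy ∧ dw + (-2*x) dx ∧ dy ∧ dz + (3*x) dx ∧ dz ∧ dw + (-3*y + z) dy ∧ dz ∧ dw.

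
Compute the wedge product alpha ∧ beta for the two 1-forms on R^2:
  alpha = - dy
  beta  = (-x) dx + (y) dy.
alpha ∧ beta = (-x) dx ∧ dy

Distribute the wedge, using dx_i ∧ dx_j = -dx_j ∧ dx_i and dx_i ∧ dx_i = 0. For each pair (i, j) with i < j, the coefficient of dx_i ∧ dx_j in alpha ∧ beta is (alpha_i * beta_j - alpha_j * beta_i). Collecting: alpha ∧ beta = (-x) dx ∧ dy.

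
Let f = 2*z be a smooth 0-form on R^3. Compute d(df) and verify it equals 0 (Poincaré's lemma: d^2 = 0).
d(df) = 0

Step 1: df = sum_i (∂f/∂x_i) dx_i = (0) dx + (0) dy + (2) dz.
Step 2: Apply d again. Using the 1-form formula, the coefficient of dx ∧ dy in d(df) is ∂^2 f/∂x ∂y - ∂^2 f/∂y ∂x = (0) - (0) = 0 (equality of mixed partials for smooth f).
Similarly for dx ∧ dz and dy ∧ dz — all coefficients vanish. So d(df) = 0.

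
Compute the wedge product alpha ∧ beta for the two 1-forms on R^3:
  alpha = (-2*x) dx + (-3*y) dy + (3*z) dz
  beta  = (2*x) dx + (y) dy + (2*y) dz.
alpha ∧ beta = (4*x*y) dx ∧ dy + (-2*x*(2*y + 3*z)) dx ∧ dz + (-3*y*(2*y + z)) dy ∧ dz

Distribute the wedge, using dx_i ∧ dx_j = -dx_j ∧ dx_i and dx_i ∧ dx_i = 0. For each pair (i, j) with i < j, the coefficient of dx_i ∧ dx_j in alpha ∧ beta is (alpha_i * beta_j - alpha_j * beta_i). Collecting: alpha ∧ beta = (4*x*y) dx ∧ dy + (-2*x*(2*y + 3*z)) dx ∧ dz + (-3*y*(2*y + z)) dy ∧ dz.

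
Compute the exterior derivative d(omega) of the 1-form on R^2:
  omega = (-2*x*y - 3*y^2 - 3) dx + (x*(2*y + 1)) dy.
d(omega) = (2*x + 8*y + 1) dx ∧ dy

For a 1-form omega = sum_i f_i dx_i, the exterior derivative is
  d(omega) = sum_{i < j} (∂f_j/∂x_i - ∂f_i/∂x_j) dx_i ∧ dx_j.
  coefficient of dx ∧ dy: ∂f_2/∂x - ∂f_1/∂y = ∂(x*(2*y + 1))/∂x - ∂(-2*x*y - 3*y^2 - 3)/∂y = 2*x + 8*y + 1
Assembling: d(omega) = (2*x + 8*y + 1) dx ∧ dy.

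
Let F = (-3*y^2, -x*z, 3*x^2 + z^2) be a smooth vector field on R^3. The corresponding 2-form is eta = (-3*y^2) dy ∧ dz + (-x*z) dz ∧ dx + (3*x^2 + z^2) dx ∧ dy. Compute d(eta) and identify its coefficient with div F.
d(eta) = (2*z) dx ∧ dy ∧ dz; div F = 2*z

For a 2-form in R^3 of the form above, applying d gives a 3-form with coefficient ∂P/∂x + ∂Q/∂y + ∂R/∂z:
  ∂P/∂x = 0
  ∂Q/∂y = 0
  ∂R/∂z = 2*z
Sum = 2*z, which is exactly div F.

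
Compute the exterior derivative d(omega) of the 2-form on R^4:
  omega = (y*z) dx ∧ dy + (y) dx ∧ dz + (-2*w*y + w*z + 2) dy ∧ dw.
d(omega) = (y - 1) dx ∧ dy ∧ dz + (-w) dy ∧ dz ∧ dw

For a 2-form omega = sum_{i<j} g_{ij} dx_i ∧ dx_j, the exterior derivative is
  d(omega) = sum_{i<j} d(g_{ij}) ∧ dx_i ∧ dx_j = sum_{i<j, k} (∂g_{ij}/∂x_k) dx_k ∧ dx_i ∧ dx_j.
Expand each term, using dx_k ∧ dx_i ∧ dx_j = sgn(permutation) dx_{(a)} ∧ dx_{(b)} ∧ dx_{(c)} with (a < b < c) sorted:
  d(y*z) includes (∂/∂z)(y*z) dz = (y) dz, which multiplied by dx ∧ dy gives (y) dx ∧ dy ∧ dz
  d(y) includes (∂/∂y)(y) dy = (1) dy, which multiplied by dx ∧ dz gives (-1) dx ∧ dy ∧ dz
  d(-2*w*y + w*z + 2) includes (∂/∂z)(-2*w*y + w*z + 2) dz = (w) dz, which multiplied by dy ∧ dw gives (-w) dy ∧ dz ∧ dw
Collecting like 3-forms: d(omega) = (y - 1) dx ∧ dy ∧ dz + (-w) dy ∧ dz ∧ dw.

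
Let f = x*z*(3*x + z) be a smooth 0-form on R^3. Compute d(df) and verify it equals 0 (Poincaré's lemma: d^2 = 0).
d(df) = 0

Step 1: df = sum_i (∂f/∂x_i) dx_i = (z*(6*x + z)) dx + (0) dy + (x*(3*x + 2*z)) dz.
Step 2: Apply d again. Using the 1-form formula, the coefficient of dx ∧ dy in d(df) is ∂^2 f/∂x ∂y - ∂^2 f/∂y ∂x = (0) - (0) = 0 (equality of mixed partials for smooth f).
Similarly for dx ∧ dz and dy ∧ dz — all coefficients vanish. So d(df) = 0.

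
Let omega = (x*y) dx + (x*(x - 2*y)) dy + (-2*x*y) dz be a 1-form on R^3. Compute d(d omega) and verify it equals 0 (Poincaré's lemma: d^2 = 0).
d(d omega) = 0

Step 1: d omega = sum_{i<j} (∂f_j/∂x_i - ∂f_i/∂x_j) dx_i ∧ dx_j:
  coeff of dx ∧ dy: x - 2*y
  coeff of dx ∧ dz: -2*y
  coeff of dy ∧ dz: -2*x
Step 2: Apply d again to each 2-form coefficient. The only possible 3-form in R^3 is dx ∧ dy ∧ dz, with coefficient
  ∂(coeff of dy∧dz)/∂x - ∂(coeff of dx∧dz)/∂y + ∂(coeff of dx∧dy)/∂z
  = ∂/∂x (-2*x) - ∂/∂y (-2*y) + ∂/∂z (x - 2*y).
Each of these terms simplifies to sums of mixed partials that cancel in pairs. The result is 0 (by equality of mixed partials for smooth functions — Schwarz / Clairaut).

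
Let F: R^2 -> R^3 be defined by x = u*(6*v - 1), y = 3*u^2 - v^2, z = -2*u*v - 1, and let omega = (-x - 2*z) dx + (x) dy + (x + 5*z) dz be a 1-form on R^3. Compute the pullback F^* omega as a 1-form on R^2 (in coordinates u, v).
F^* omega = (36*u^2*v - 6*u^2 - 4*u*v^2 + 10*u*v - u + 22*v - 2) du + (2*u*(-2*u*v + 4*u - 6*v^2 + v + 11)) dv

Using F^*(f dg) = (f ∘ F) d(g ∘ F), substitute each coordinate x_i by F_i(u, v) in f_i, and replace dx_i by d F_i = (∂F_i/∂u) du + (∂F_i/∂v) dv.
  For the x component: f_1(F) = -2*u*v + u + 2; d F_1 = (6*v - 1) du + (6*u) dv
  For the y component: f_2(F) = u*(6*v - 1); d F_2 = (6*u) du + (-2*v) dv
  For the z component: f_3(F) = -4*u*v - u - 5; d F_3 = (-2*v) du + (-2*u) dv
Combining and collecting du, dv coefficients:
  coeff of du: 36*u^2*v - 6*u^2 - 4*u*v^2 + 10*u*v - u + 22*v - 2
  coeff of dv: 2*u*(-2*u*v + 4*u - 6*v^2 + v + 11)
F^* omega = (36*u^2*v - 6*u^2 - 4*u*v^2 + 10*u*v - u + 22*v - 2) du + (2*u*(-2*u*v + 4*u - 6*v^2 + v + 11)) dv.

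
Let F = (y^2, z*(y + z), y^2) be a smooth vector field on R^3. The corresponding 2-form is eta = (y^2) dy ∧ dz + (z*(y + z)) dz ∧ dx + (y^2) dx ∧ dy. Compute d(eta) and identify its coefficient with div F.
d(eta) = (z) dx ∧ dy ∧ dz; div F = z

For a 2-form in R^3 of the form above, applying d gives a 3-form with coefficient ∂P/∂x + ∂Q/∂y + ∂R/∂z:
  ∂P/∂x = 0
  ∂Q/∂y = z
  ∂R/∂z = 0
Sum = z, which is exactly div F.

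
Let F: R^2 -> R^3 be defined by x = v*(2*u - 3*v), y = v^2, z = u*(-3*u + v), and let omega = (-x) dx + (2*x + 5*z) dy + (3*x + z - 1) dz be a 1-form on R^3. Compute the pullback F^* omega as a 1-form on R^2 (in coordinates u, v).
F^* omega = (18*u^3 - 45*u^2*v + 57*u*v^2 + 6*u - 3*v^3 - v) du + (-3*u^3 - 27*u^2*v + 27*u*v^2 - u - 30*v^3) dv

Using F^*(f dg) = (f ∘ F) d(g ∘ F), substitute each coordinate x_i by F_i(u, v) in f_i, and replace dx_i by d F_i = (∂F_i/∂u) du + (∂F_i/∂v) dv.
  For the x component: f_1(F) = v*(-2*u + 3*v); d F_1 = (2*v) du + (2*u - 6*v) dv
  For the y component: f_2(F) = -15*u^2 + 9*u*v - 6*v^2; d F_2 = (0) du + (2*v) dv
  For the z component: f_3(F) = -3*u^2 + 7*u*v - 9*v^2 - 1; d F_3 = (-6*u + v) du + (u) dv
Combining and collecting du, dv coefficients:
  coeff of du: 18*u^3 - 45*u^2*v + 57*u*v^2 + 6*u - 3*v^3 - v
  coeff of dv: -3*u^3 - 27*u^2*v + 27*u*v^2 - u - 30*v^3
F^* omega = (18*u^3 - 45*u^2*v + 57*u*v^2 + 6*u - 3*v^3 - v) du + (-3*u^3 - 27*u^2*v + 27*u*v^2 - u - 30*v^3) dv.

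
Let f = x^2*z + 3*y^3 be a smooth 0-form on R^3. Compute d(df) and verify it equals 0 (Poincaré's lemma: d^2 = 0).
d(df) = 0

Step 1: df = sum_i (∂f/∂x_i) dx_i = (2*x*z) dx + (9*y^2) dy + (x^2) dz.
Step 2: Apply d again. Using the 1-form formula, the coefficient of dx ∧ dy in d(df) is ∂^2 f/∂x ∂y - ∂^2 f/∂y ∂x = (0) - (0) = 0 (equality of mixed partials for smooth f).
Similarly for dx ∧ dz and dy ∧ dz — all coefficients vanish. So d(df) = 0.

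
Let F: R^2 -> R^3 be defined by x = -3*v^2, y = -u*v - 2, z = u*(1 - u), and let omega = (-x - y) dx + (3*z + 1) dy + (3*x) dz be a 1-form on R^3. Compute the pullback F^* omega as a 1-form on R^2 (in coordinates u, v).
F^* omega = (v*(3*u^2 + 18*u*v - 3*u - 9*v - 1)) du + (3*u^3 - 3*u^2 - 6*u*v^2 - u - 18*v^3 - 12*v) dv

Using F^*(f dg) = (f ∘ F) d(g ∘ F), substitute each coordinate x_i by F_i(u, v) in f_i, and replace dx_i by d F_i = (∂F_i/∂u) du + (∂F_i/∂v) dv.
  For the x component: f_1(F) = u*v + 3*v^2 + 2; d F_1 = (0) du + (-6*v) dv
  For the y component: f_2(F) = -3*u^2 + 3*u + 1; d F_2 = (-v) du + (-u) dv
  For the z component: f_3(F) = -9*v^2; d F_3 = (1 - 2*u) du + (0) dv
Combining and collecting du, dv coefficients:
  coeff of du: v*(3*u^2 + 18*u*v - 3*u - 9*v - 1)
  coeff of dv: 3*u^3 - 3*u^2 - 6*u*v^2 - u - 18*v^3 - 12*v
F^* omega = (v*(3*u^2 + 18*u*v - 3*u - 9*v - 1)) du + (3*u^3 - 3*u^2 - 6*u*v^2 - u - 18*v^3 - 12*v) dv.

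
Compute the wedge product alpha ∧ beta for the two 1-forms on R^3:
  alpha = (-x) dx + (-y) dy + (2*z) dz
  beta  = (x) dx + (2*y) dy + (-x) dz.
alpha ∧ beta = (-x*y) dx ∧ dy + (x*(x - 2*z)) dx ∧ dz + (y*(x - 4*z)) dy ∧ dz

Distribute the wedge, using dx_i ∧ dx_j = -dx_j ∧ dx_i and dx_i ∧ dx_i = 0. For each pair (i, j) with i < j, the coefficient of dx_i ∧ dx_j in alpha ∧ beta is (alpha_i * beta_j - alpha_j * beta_i). Collecting: alpha ∧ beta = (-x*y) dx ∧ dy + (x*(x - 2*z)) dx ∧ dz + (y*(x - 4*z)) dy ∧ dz.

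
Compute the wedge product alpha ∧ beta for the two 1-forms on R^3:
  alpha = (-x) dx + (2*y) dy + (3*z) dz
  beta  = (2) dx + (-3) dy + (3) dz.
alpha ∧ beta = (3*x - 4*y) dx ∧ dy + (-3*x - 6*z) dx ∧ dz + (6*y + 9*z) dy ∧ dz

Distribute the wedge, using dx_i ∧ dx_j = -dx_j ∧ dx_i and dx_i ∧ dx_i = 0. For each pair (i, j) with i < j, the coefficient of dx_i ∧ dx_j in alpha ∧ beta is (alpha_i * beta_j - alpha_j * beta_i). Collecting: alpha ∧ beta = (3*x - 4*y) dx ∧ dy + (-3*x - 6*z) dx ∧ dz + (6*y + 9*z) dy ∧ dz.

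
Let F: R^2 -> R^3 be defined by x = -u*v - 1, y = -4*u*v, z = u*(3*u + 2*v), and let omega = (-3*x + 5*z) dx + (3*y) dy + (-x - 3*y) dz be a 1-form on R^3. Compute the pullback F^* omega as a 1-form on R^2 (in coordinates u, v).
F^* omega = (63*u^2*v + 61*u*v^2 + 6*u - v) du + (u*(-15*u^2 + 61*u*v - 1)) dv

Using F^*(f dg) = (f ∘ F) d(g ∘ F), substitute each coordinate x_i by F_i(u, v) in f_i, and replace dx_i by d F_i = (∂F_i/∂u) du + (∂F_i/∂v) dv.
  For the x component: f_1(F) = 15*u^2 + 13*u*v + 3; d F_1 = (-v) du + (-u) dv
  For the y component: f_2(F) = -12*u*v; d F_2 = (-4*v) du + (-4*u) dv
  For the z component: f_3(F) = 13*u*v + 1; d F_3 = (6*u + 2*v) du + (2*u) dv
Combining and collecting du, dv coefficients:
  coeff of du: 63*u^2*v + 61*u*v^2 + 6*u - v
  coeff of dv: u*(-15*u^2 + 61*u*v - 1)
F^* omega = (63*u^2*v + 61*u*v^2 + 6*u - v) du + (u*(-15*u^2 + 61*u*v - 1)) dv.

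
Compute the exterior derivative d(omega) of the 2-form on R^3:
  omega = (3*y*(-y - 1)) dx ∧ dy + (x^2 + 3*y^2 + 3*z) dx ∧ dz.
d(omega) = (-6*y) dx ∧ dy ∧ dz

For a 2-form omega = sum_{i<j} g_{ij} dx_i ∧ dx_j, the exterior derivative is
  d(omega) = sum_{i<j} d(g_{ij}) ∧ dx_i ∧ dx_j = sum_{i<j, k} (∂g_{ij}/∂x_k) dx_k ∧ dx_i ∧ dx_j.
Expand each term, using dx_k ∧ dx_i ∧ dx_j = sgn(permutation) dx_{(a)} ∧ dx_{(b)} ∧ dx_{(c)} with (a < b < c) sorted:
  d(x^2 + 3*y^2 + 3*z) includes (∂/∂y)(x^2 + 3*y^2 + 3*z) dy = (6*y) dy, which multiplied by dx ∧ dz gives (-6*y) dx ∧ dy ∧ dz
Collecting like 3-forms: d(omega) = (-6*y) dx ∧ dy ∧ dz.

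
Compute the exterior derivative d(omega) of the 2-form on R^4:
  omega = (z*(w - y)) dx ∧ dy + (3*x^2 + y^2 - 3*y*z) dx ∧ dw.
d(omega) = (w - y) dx ∧ dy ∧ dz + (-2*y + 4*z) dx ∧ dy ∧ dw + (3*y) dx ∧ dz ∧ dw

For a 2-form omega = sum_{i<j} g_{ij} dx_i ∧ dx_j, the exterior derivative is
  d(omega) = sum_{i<j} d(g_{ij}) ∧ dx_i ∧ dx_j = sum_{i<j, k} (∂g_{ij}/∂x_k) dx_k ∧ dx_i ∧ dx_j.
Expand each term, using dx_k ∧ dx_i ∧ dx_j = sgn(permutation) dx_{(a)} ∧ dx_{(b)} ∧ dx_{(c)} with (a < b < c) sorted:
  d(z*(w - y)) includes (∂/∂z)(z*(w - y)) dz = (w - y) dz, which multiplied by dx ∧ dy gives (w - y) dx ∧ dy ∧ dz
  d(z*(w - y)) includes (∂/∂w)(z*(w - y)) dw = (z) dw, which multiplied by dx ∧ dy gives (z) dx ∧ dy ∧ dw
  d(3*x^2 + y^2 - 3*y*z) includes (∂/∂y)(3*x^2 + y^2 - 3*y*z) dy = (2*y - 3*z) dy, which multiplied by dx ∧ dw gives (-2*y + 3*z) dx ∧ dy ∧ dw
  d(3*x^2 + y^2 - 3*y*z) includes (∂/∂z)(3*x^2 + y^2 - 3*y*z) dz = (-3*y) dz, which multiplied by dx ∧ dw gives (3*y) dx ∧ dz ∧ dw
Collecting like 3-forms: d(omega) = (w - y) dx ∧ dy ∧ dz + (-2*y + 4*z) dx ∧ dy ∧ dw + (3*y) dx ∧ dz ∧ dw.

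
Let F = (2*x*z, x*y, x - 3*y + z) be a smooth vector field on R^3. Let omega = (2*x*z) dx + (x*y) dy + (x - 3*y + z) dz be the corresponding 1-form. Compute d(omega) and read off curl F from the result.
d(omega) = (-3) dy ∧ dz + (2*x - 1) dz ∧ dx + (y) dx ∧ dy; curl F = (-3, 2*x - 1, y)

d omega = sum_{i<j} (∂f_j/∂x_i - ∂f_i/∂x_j) dx_i ∧ dx_j. Under the identification (dy ∧ dz, dz ∧ dx, dx ∧ dy) ↔ (e_x, e_y, e_z), the coefficients are exactly the components of curl F. Compute:
  ∂R/∂y - ∂Q/∂z = (-3) - (0) = -3
  ∂P/∂z - ∂R/∂x = (2*x) - (1) = 2*x - 1
  ∂Q/∂x - ∂P/∂y = (y) - (0) = y.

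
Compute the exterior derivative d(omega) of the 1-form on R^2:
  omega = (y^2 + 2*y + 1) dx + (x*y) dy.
d(omega) = (-y - 2) dx ∧ dy

For a 1-form omega = sum_i f_i dx_i, the exterior derivative is
  d(omega) = sum_{i < j} (∂f_j/∂x_i - ∂f_i/∂x_j) dx_i ∧ dx_j.
  coefficient of dx ∧ dy: ∂f_2/∂x - ∂f_1/∂y = ∂(x*y)/∂x - ∂(y^2 + 2*y + 1)/∂y = -y - 2
Assembling: d(omega) = (-y - 2) dx ∧ dy.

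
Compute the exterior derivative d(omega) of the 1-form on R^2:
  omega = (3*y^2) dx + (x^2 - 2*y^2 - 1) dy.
d(omega) = (2*x - 6*y) dx ∧ dy

For a 1-form omega = sum_i f_i dx_i, the exterior derivative is
  d(omega) = sum_{i < j} (∂f_j/∂x_i - ∂f_i/∂x_j) dx_i ∧ dx_j.
  coefficient of dx ∧ dy: ∂f_2/∂x - ∂f_1/∂y = ∂(x^2 - 2*y^2 - 1)/∂x - ∂(3*y^2)/∂y = 2*x - 6*y
Assembling: d(omega) = (2*x - 6*y) dx ∧ dy.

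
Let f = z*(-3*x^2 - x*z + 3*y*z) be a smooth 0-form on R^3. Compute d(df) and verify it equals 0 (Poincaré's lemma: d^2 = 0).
d(df) = 0

Step 1: df = sum_i (∂f/∂x_i) dx_i = (z*(-6*x - z)) dx + (3*z^2) dy + (-3*x^2 - 2*x*z + 6*y*z) dz.
Step 2: Apply d again. Using the 1-form formula, the coefficient of dx ∧ dy in d(df) is ∂^2 f/∂x ∂y - ∂^2 f/∂y ∂x = (0) - (0) = 0 (equality of mixed partials for smooth f).
Similarly for dx ∧ dz and dy ∧ dz — all coefficients vanish. So d(df) = 0.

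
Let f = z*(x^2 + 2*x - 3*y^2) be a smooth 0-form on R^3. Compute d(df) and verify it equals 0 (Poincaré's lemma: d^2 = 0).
d(df) = 0

Step 1: df = sum_i (∂f/∂x_i) dx_i = (2*z*(x + 1)) dx + (-6*y*z) dy + (x^2 + 2*x - 3*y^2) dz.
Step 2: Apply d again. Using the 1-form formula, the coefficient of dx ∧ dy in d(df) is ∂^2 f/∂x ∂y - ∂^2 f/∂y ∂x = (0) - (0) = 0 (equality of mixed partials for smooth f).
Similarly for dx ∧ dz and dy ∧ dz — all coefficients vanish. So d(df) = 0.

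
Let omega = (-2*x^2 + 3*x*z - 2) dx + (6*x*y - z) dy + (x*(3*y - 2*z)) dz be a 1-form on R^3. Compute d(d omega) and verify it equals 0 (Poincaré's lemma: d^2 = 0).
d(d omega) = 0

Step 1: d omega = sum_{i<j} (∂f_j/∂x_i - ∂f_i/∂x_j) dx_i ∧ dx_j:
  coeff of dx ∧ dy: 6*y
  coeff of dx ∧ dz: -3*x + 3*y - 2*z
  coeff of dy ∧ dz: 3*x + 1
Step 2: Apply d again to each 2-form coefficient. The only possible 3-form in R^3 is dx ∧ dy ∧ dz, with coefficient
  ∂(coeff of dy∧dz)/∂x - ∂(coeff of dx∧dz)/∂y + ∂(coeff of dx∧dy)/∂z
  = ∂/∂x (3*x + 1) - ∂/∂y (-3*x + 3*y - 2*z) + ∂/∂z (6*y).
Each of these terms simplifies to sums of mixed partials that cancel in pairs. The result is 0 (by equality of mixed partials for smooth functions — Schwarz / Clairaut).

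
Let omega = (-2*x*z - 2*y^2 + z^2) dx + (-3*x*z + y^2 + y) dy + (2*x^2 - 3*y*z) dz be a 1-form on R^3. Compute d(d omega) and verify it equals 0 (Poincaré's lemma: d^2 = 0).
d(d omega) = 0

Step 1: d omega = sum_{i<j} (∂f_j/∂x_i - ∂f_i/∂x_j) dx_i ∧ dx_j:
  coeff of dx ∧ dy: 4*y - 3*z
  coeff of dx ∧ dz: 6*x - 2*z
  coeff of dy ∧ dz: 3*x - 3*z
Step 2: Apply d again to each 2-form coefficient. The only possible 3-form in R^3 is dx ∧ dy ∧ dz, with coefficient
  ∂(coeff of dy∧dz)/∂x - ∂(coeff of dx∧dz)/∂y + ∂(coeff of dx∧dy)/∂z
  = ∂/∂x (3*x - 3*z) - ∂/∂y (6*x - 2*z) + ∂/∂z (4*y - 3*z).
Each of these terms simplifies to sums of mixed partials that cancel in pairs. The result is 0 (by equality of mixed partials for smooth functions — Schwarz / Clairaut).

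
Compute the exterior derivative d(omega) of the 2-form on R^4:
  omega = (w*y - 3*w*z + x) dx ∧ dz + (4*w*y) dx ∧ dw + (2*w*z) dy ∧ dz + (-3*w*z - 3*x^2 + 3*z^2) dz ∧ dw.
d(omega) = (-w) dx ∧ dy ∧ dz + (-6*x + y - 3*z) dx ∧ dz ∧ dw + (-4*w) dx ∧ dy ∧ dw + (2*z) dy ∧ dz ∧ dw

For a 2-form omega = sum_{i<j} g_{ij} dx_i ∧ dx_j, the exterior derivative is
  d(omega) = sum_{i<j} d(g_{ij}) ∧ dx_i ∧ dx_j = sum_{i<j, k} (∂g_{ij}/∂x_k) dx_k ∧ dx_i ∧ dx_j.
Expand each term, using dx_k ∧ dx_i ∧ dx_j = sgn(permutation) dx_{(a)} ∧ dx_{(b)} ∧ dx_{(c)} with (a < b < c) sorted:
  d(w*y - 3*w*z + x) includes (∂/∂y)(w*y - 3*w*z + x) dy = (w) dy, which multiplied by dx ∧ dz gives (-w) dx ∧ dy ∧ dz
  d(w*y - 3*w*z + x) includes (∂/∂w)(w*y - 3*w*z + x) dw = (y - 3*z) dw, which multiplied by dx ∧ dz gives (y - 3*z) dx ∧ dz ∧ dw
  d(4*w*y) includes (∂/∂y)(4*w*y) dy = (4*w) dy, which multiplied by dx ∧ dw gives (-4*w) dx ∧ dy ∧ dw
  d(2*w*z) includes (∂/∂w)(2*w*z) dw = (2*z) dw, which multiplied by dy ∧ dz gives (2*z) dy ∧ dz ∧ dw
  d(-3*w*z - 3*x^2 + 3*z^2) includes (∂/∂x)(-3*w*z - 3*x^2 + 3*z^2) dx = (-6*x) dx, which multiplied by dz ∧ dw gives (-6*x) dx ∧ dz ∧ dw
Collecting like 3-forms: d(omega) = (-w) dx ∧ dy ∧ dz + (-6*x + y - 3*z) dx ∧ dz ∧ dw + (-4*w) dx ∧ dy ∧ dw + (2*z) dy ∧ dz ∧ dw.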